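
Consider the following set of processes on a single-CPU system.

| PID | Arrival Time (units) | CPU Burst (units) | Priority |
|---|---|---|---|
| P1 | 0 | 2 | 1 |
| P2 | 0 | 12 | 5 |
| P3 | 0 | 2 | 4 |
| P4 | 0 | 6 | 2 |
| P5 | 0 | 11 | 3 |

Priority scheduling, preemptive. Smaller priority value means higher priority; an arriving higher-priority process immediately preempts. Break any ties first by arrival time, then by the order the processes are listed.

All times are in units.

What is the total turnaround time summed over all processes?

Schedule: | P1 0-2 | P4 2-8 | P5 8-19 | P3 19-21 | P2 21-33 |
Completion: P1=2  P2=33  P3=21  P4=8  P5=19
Turnaround (C−A): P1=2  P2=33  P3=21  P4=8  P5=19
Turnaround = completion − arrival: P1=2, P2=33, P3=21, P4=8, P5=19
Total turnaround = 2 + 33 + 21 + 8 + 19 = 83

83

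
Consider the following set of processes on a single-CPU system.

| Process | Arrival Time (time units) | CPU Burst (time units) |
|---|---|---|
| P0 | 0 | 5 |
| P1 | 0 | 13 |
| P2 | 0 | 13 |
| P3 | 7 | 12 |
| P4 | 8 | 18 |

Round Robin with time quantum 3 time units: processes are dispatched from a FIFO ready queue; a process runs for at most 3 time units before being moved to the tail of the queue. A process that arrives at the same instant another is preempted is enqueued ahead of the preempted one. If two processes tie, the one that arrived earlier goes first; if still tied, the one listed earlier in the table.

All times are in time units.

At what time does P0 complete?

11

Schedule: | P0 0-3 | P1 3-6 | P2 6-9 | P0 9-11 | P1 11-14 | P3 14-17 | P4 17-20 | P2 20-23 | P1 23-26 | P3 26-29 | P4 29-32 | P2 32-35 | P1 35-38 | P3 38-41 | P4 41-44 | P2 44-47 | P1 47-48 | P3 48-51 | P4 51-54 | P2 54-55 | P4 55-61 |
Completion: P0=11  P1=48  P2=55  P3=51  P4=61
Turnaround (C−A): P0=11  P1=48  P2=55  P3=44  P4=53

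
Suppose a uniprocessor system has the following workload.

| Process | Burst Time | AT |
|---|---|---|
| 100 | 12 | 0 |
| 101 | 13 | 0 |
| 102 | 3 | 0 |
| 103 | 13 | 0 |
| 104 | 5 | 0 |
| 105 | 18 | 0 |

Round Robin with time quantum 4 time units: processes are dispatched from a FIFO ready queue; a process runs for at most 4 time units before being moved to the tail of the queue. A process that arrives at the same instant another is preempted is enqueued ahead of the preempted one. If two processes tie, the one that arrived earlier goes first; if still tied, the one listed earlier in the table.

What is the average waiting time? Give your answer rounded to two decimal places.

Gantt: | 100 0-4 | 101 4-8 | 102 8-11 | 103 11-15 | 104 15-19 | 105 19-23 | 100 23-27 | 101 27-31 | 103 31-35 | 104 35-36 | 105 36-40 | 100 40-44 | 101 44-48 | 103 48-52 | 105 52-56 | 101 56-57 | 103 57-58 | 105 58-64 |
Completion: 100=44  101=57  102=11  103=58  104=36  105=64
Turnaround (C−A): 100=44  101=57  102=11  103=58  104=36  105=64
Waiting times: 100=32, 101=44, 102=8, 103=45, 104=31, 105=46
Average waiting = (32+44+8+45+31+46) / 6 = 206/6 = 34.33

34.33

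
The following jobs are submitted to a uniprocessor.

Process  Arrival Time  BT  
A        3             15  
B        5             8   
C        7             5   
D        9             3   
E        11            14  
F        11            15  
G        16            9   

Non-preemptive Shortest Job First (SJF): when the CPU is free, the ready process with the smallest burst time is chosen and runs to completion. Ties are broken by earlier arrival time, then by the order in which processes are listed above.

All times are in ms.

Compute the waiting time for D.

9

Schedule: | idle 0-3 | A 3-18 | D 18-21 | C 21-26 | B 26-34 | G 34-43 | E 43-57 | F 57-72 |
Completion: A=18  B=34  C=26  D=21  E=57  F=72  G=43
Waiting(D) = turnaround − burst = 12 − 3 = 9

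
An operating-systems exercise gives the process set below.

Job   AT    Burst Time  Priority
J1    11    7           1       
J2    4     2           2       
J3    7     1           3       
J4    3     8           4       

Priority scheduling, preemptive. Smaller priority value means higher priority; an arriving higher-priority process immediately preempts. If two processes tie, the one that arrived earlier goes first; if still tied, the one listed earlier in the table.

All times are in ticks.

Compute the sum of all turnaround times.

28

Schedule: | idle 0-3 | J4 3-4 | J2 4-6 | J4 6-7 | J3 7-8 | J4 8-11 | J1 11-18 | J4 18-21 |
Completion: J1=18  J2=6  J3=8  J4=21
Turnaround (C−A): J1=7  J2=2  J3=1  J4=18
Turnaround = completion − arrival: J1=7, J2=2, J3=1, J4=18
Total turnaround = 7 + 2 + 1 + 18 = 28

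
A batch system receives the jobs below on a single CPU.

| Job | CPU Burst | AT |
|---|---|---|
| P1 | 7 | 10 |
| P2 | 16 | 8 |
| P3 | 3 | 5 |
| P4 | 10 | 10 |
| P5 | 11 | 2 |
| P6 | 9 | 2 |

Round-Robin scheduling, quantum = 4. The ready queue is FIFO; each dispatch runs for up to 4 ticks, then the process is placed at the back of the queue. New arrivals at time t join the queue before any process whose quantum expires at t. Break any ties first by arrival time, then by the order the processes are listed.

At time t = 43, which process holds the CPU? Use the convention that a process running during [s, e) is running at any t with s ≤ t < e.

P4

Schedule: | idle 0-2 | P5 2-6 | P6 6-10 | P3 10-13 | P5 13-17 | P2 17-21 | P1 21-25 | P4 25-29 | P6 29-33 | P5 33-36 | P2 36-40 | P1 40-43 | P4 43-47 | P6 47-48 | P2 48-52 | P4 52-54 | P2 54-58 |
Completion: P1=43  P2=58  P3=13  P4=54  P5=36  P6=48
Turnaround (C−A): P1=33  P2=50  P3=8  P4=44  P5=34  P6=46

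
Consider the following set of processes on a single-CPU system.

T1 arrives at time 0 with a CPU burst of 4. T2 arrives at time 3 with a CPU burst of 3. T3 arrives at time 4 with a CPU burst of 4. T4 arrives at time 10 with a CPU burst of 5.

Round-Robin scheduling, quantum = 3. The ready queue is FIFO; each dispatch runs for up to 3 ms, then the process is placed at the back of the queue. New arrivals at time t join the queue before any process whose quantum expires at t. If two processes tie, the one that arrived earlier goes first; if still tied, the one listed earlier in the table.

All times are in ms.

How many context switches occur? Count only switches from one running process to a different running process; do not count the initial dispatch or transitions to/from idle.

6

Timeline: | T1 0-3 | T2 3-6 | T1 6-7 | T3 7-10 | T4 10-13 | T3 13-14 | T4 14-16 |
Completion: T1=7  T2=6  T3=14  T4=16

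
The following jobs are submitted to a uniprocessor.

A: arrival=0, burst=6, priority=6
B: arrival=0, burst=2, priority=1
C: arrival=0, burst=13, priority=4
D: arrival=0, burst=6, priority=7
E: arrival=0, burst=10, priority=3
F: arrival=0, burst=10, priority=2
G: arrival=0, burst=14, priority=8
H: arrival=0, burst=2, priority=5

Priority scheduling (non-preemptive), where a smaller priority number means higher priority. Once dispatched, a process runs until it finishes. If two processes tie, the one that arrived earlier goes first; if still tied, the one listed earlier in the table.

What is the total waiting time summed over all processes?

Timeline: | B 0-2 | F 2-12 | E 12-22 | C 22-35 | H 35-37 | A 37-43 | D 43-49 | G 49-63 |
Completion: A=43  B=2  C=35  D=49  E=22  F=12  G=63  H=37
Turnaround (C−A): A=43  B=2  C=35  D=49  E=22  F=12  G=63  H=37
Waiting = turnaround − burst: A=37, B=0, C=22, D=43, E=12, F=2, G=49, H=35
Total waiting = 37 + 0 + 22 + 43 + 12 + 2 + 49 + 35 = 200

200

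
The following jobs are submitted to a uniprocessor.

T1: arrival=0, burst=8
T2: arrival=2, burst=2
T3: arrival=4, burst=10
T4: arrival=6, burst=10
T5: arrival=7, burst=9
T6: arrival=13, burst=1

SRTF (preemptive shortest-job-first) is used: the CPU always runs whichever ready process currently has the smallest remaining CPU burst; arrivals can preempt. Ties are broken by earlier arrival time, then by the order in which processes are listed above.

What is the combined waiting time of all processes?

46

Gantt: | T1 0-2 | T2 2-4 | T1 4-10 | T5 10-13 | T6 13-14 | T5 14-20 | T3 20-30 | T4 30-40 |
Completion: T1=10  T2=4  T3=30  T4=40  T5=20  T6=14
Waiting = turnaround − burst: T1=2, T2=0, T3=16, T4=24, T5=4, T6=0
Total waiting = 2 + 0 + 16 + 24 + 4 + 0 = 46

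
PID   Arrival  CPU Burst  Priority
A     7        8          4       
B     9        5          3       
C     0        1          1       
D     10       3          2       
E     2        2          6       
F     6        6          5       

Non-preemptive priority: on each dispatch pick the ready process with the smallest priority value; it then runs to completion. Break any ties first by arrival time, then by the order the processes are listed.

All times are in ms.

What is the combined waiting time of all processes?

21

Gantt: | C 0-1 | idle 1-2 | E 2-4 | idle 4-6 | F 6-12 | D 12-15 | B 15-20 | A 20-28 |
Completion: A=28  B=20  C=1  D=15  E=4  F=12
Waiting = turnaround − burst: A=13, B=6, C=0, D=2, E=0, F=0
Total waiting = 13 + 6 + 0 + 2 + 0 + 0 = 21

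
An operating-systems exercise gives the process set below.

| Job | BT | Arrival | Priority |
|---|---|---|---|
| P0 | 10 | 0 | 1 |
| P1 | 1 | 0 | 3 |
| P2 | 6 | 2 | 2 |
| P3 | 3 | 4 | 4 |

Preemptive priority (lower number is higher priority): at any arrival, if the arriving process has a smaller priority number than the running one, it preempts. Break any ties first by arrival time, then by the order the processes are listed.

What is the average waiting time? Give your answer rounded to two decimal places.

Gantt: | P0 0-10 | P2 10-16 | P1 16-17 | P3 17-20 |
Completion: P0=10  P1=17  P2=16  P3=20
Turnaround (C−A): P0=10  P1=17  P2=14  P3=16
Waiting times: P0=0, P1=16, P2=8, P3=13
Average waiting = (0+16+8+13) / 4 = 37/4 = 9.25

9.25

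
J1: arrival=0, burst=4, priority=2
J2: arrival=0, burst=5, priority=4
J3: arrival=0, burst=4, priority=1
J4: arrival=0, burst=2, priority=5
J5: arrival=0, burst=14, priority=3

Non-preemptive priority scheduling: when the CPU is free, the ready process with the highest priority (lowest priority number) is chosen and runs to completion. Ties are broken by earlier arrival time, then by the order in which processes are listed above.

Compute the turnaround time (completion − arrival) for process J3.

Schedule: | J3 0-4 | J1 4-8 | J5 8-22 | J2 22-27 | J4 27-29 |
Completion: J1=8  J2=27  J3=4  J4=29  J5=22
Turnaround(J3) = completion − arrival = 4 − 0 = 4

4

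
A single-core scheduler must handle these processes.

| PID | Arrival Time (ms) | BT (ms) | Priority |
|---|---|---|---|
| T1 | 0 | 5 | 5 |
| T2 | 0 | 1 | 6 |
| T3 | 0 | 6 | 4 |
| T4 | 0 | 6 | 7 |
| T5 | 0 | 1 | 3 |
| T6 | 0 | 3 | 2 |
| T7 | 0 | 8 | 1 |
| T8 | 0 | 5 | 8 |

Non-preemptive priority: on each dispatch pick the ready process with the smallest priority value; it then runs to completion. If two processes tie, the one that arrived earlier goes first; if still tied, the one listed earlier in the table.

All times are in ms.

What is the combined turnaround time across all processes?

161

Timeline: | T7 0-8 | T6 8-11 | T5 11-12 | T3 12-18 | T1 18-23 | T2 23-24 | T4 24-30 | T8 30-35 |
Completion: T1=23  T2=24  T3=18  T4=30  T5=12  T6=11  T7=8  T8=35
Turnaround (C−A): T1=23  T2=24  T3=18  T4=30  T5=12  T6=11  T7=8  T8=35
Turnaround = completion − arrival: T1=23, T2=24, T3=18, T4=30, T5=12, T6=11, T7=8, T8=35
Total turnaround = 23 + 24 + 18 + 30 + 12 + 11 + 8 + 35 = 161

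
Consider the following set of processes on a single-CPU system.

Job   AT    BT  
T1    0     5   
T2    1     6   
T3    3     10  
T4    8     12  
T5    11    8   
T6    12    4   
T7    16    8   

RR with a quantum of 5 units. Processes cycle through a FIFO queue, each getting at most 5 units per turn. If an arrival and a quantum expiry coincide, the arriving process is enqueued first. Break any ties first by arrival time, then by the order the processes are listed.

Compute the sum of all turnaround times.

192

Timeline: | T1 0-5 | T2 5-10 | T3 10-15 | T4 15-20 | T2 20-21 | T5 21-26 | T6 26-30 | T3 30-35 | T7 35-40 | T4 40-45 | T5 45-48 | T7 48-51 | T4 51-53 |
Completion: T1=5  T2=21  T3=35  T4=53  T5=48  T6=30  T7=51
Turnaround = completion − arrival: T1=5, T2=20, T3=32, T4=45, T5=37, T6=18, T7=35
Total turnaround = 5 + 20 + 32 + 45 + 37 + 18 + 35 = 192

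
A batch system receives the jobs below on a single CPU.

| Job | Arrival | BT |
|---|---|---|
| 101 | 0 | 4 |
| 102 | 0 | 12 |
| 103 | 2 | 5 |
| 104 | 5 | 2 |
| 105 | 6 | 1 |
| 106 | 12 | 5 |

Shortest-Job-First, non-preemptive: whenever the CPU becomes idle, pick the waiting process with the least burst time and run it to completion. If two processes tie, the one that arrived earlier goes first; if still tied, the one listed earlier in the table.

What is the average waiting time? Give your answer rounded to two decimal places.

Schedule: | 101 0-4 | 103 4-9 | 105 9-10 | 104 10-12 | 106 12-17 | 102 17-29 |
Completion: 101=4  102=29  103=9  104=12  105=10  106=17
Waiting times: 101=0, 102=17, 103=2, 104=5, 105=3, 106=0
Average waiting = (0+17+2+5+3+0) / 6 = 27/6 = 4.50

4.50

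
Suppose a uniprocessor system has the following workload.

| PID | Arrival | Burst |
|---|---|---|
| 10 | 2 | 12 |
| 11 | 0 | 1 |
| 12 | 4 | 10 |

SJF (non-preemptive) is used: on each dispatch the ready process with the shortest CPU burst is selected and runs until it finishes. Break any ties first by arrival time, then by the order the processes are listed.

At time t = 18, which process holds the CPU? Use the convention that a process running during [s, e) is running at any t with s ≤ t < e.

12

Gantt: | 11 0-1 | idle 1-2 | 10 2-14 | 12 14-24 |
Completion: 10=14  11=1  12=24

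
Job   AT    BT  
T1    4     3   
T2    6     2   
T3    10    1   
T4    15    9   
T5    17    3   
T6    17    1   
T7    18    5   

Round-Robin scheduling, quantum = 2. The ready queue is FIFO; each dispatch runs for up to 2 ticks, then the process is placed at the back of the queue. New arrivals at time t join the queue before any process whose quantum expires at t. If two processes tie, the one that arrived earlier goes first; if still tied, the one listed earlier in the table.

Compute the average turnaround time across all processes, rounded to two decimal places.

7.29

Timeline: | idle 0-4 | T1 4-6 | T2 6-8 | T1 8-9 | idle 9-10 | T3 10-11 | idle 11-15 | T4 15-17 | T5 17-19 | T6 19-20 | T4 20-22 | T7 22-24 | T5 24-25 | T4 25-27 | T7 27-29 | T4 29-31 | T7 31-32 | T4 32-33 |
Completion: T1=9  T2=8  T3=11  T4=33  T5=25  T6=20  T7=32
Turnaround (C−A): T1=5  T2=2  T3=1  T4=18  T5=8  T6=3  T7=14
Turnaround times: T1=5, T2=2, T3=1, T4=18, T5=8, T6=3, T7=14
Average turnaround = (5+2+1+18+8+3+14) / 7 = 51/7 = 7.29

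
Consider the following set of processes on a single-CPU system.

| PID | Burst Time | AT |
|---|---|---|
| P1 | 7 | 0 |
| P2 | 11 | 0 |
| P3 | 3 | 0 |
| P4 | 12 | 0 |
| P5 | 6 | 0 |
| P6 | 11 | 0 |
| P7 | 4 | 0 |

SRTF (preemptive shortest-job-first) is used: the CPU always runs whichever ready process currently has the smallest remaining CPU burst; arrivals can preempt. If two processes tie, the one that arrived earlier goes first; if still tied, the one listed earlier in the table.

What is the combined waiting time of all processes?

Timeline: | P3 0-3 | P7 3-7 | P5 7-13 | P1 13-20 | P2 20-31 | P6 31-42 | P4 42-54 |
Completion: P1=20  P2=31  P3=3  P4=54  P5=13  P6=42  P7=7
Turnaround (C−A): P1=20  P2=31  P3=3  P4=54  P5=13  P6=42  P7=7
Waiting = turnaround − burst: P1=13, P2=20, P3=0, P4=42, P5=7, P6=31, P7=3
Total waiting = 13 + 20 + 0 + 42 + 7 + 31 + 3 = 116

116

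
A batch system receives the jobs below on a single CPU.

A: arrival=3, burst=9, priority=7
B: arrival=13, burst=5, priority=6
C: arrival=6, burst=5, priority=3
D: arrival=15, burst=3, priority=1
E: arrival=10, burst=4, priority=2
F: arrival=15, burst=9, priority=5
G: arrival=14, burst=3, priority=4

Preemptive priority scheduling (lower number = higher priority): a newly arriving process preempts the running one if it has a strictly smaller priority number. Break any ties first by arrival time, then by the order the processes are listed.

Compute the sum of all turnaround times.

Timeline: | idle 0-3 | A 3-6 | C 6-10 | E 10-14 | C 14-15 | D 15-18 | G 18-21 | F 21-30 | B 30-35 | A 35-41 |
Completion: A=41  B=35  C=15  D=18  E=14  F=30  G=21
Turnaround (C−A): A=38  B=22  C=9  D=3  E=4  F=15  G=7
Turnaround = completion − arrival: A=38, B=22, C=9, D=3, E=4, F=15, G=7
Total turnaround = 38 + 22 + 9 + 3 + 4 + 15 + 7 = 98

98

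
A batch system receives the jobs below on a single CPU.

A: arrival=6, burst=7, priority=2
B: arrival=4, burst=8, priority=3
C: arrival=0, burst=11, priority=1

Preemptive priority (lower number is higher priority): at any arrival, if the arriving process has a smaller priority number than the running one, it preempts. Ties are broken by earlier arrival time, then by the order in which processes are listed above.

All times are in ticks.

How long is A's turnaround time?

12

Schedule: | C 0-11 | A 11-18 | B 18-26 |
Completion: A=18  B=26  C=11
Turnaround (C−A): A=12  B=22  C=11
Turnaround(A) = completion − arrival = 18 − 6 = 12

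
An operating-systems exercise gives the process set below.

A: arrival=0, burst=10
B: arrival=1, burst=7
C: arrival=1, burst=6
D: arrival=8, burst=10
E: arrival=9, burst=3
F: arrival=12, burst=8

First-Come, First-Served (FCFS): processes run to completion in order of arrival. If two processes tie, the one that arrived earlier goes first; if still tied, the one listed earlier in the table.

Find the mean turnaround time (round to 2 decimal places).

Timeline: | A 0-10 | B 10-17 | C 17-23 | D 23-33 | E 33-36 | F 36-44 |
Completion: A=10  B=17  C=23  D=33  E=36  F=44
Turnaround times: A=10, B=16, C=22, D=25, E=27, F=32
Average turnaround = (10+16+22+25+27+32) / 6 = 132/6 = 22.00

22.00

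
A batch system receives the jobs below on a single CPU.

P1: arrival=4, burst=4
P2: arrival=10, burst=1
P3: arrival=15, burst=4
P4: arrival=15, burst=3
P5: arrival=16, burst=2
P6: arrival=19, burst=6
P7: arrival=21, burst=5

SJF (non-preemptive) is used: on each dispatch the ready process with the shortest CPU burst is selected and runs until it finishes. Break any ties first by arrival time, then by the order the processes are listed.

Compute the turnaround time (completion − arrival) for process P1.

4

Schedule: | idle 0-4 | P1 4-8 | idle 8-10 | P2 10-11 | idle 11-15 | P4 15-18 | P5 18-20 | P3 20-24 | P7 24-29 | P6 29-35 |
Completion: P1=8  P2=11  P3=24  P4=18  P5=20  P6=35  P7=29
Turnaround(P1) = completion − arrival = 8 − 4 = 4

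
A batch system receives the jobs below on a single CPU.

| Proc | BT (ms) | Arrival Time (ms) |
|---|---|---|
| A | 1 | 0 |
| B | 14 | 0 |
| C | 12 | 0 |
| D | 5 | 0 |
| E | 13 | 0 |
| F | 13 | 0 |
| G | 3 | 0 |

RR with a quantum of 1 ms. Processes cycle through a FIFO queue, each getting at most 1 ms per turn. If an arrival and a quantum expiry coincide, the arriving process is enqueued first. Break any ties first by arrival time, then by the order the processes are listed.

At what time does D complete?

Timeline: | A 0-1 | B 1-2 | C 2-3 | D 3-4 | E 4-5 | F 5-6 | G 6-7 | B 7-8 | C 8-9 | D 9-10 | E 10-11 | F 11-12 | G 12-13 | B 13-14 | C 14-15 | D 15-16 | E 16-17 | F 17-18 | G 18-19 | B 19-20 | C 20-21 | D 21-22 | E 22-23 | F 23-24 | B 24-25 | C 25-26 | D 26-27 | E 27-28 | F 28-29 | B 29-30 | C 30-31 | E 31-32 | F 32-33 | B 33-34 | C 34-35 | E 35-36 | F 36-37 | B 37-38 | C 38-39 | E 39-40 | F 40-41 | B 41-42 | C 42-43 | E 43-44 | F 44-45 | B 45-46 | C 46-47 | E 47-48 | F 48-49 | B 49-50 | C 50-51 | E 51-52 | F 52-53 | B 53-54 | C 54-55 | E 55-56 | F 56-57 | B 57-58 | E 58-59 | F 59-60 | B 60-61 |
Completion: A=1  B=61  C=55  D=27  E=59  F=60  G=19
Turnaround (C−A): A=1  B=61  C=55  D=27  E=59  F=60  G=19

27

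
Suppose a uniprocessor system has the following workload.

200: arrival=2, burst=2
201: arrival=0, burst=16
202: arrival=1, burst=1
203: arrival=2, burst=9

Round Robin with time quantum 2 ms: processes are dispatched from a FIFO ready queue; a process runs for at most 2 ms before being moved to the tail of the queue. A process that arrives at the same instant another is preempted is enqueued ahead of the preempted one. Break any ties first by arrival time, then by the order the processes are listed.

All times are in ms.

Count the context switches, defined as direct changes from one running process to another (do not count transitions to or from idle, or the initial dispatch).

Timeline: | 201 0-2 | 202 2-3 | 200 3-5 | 203 5-7 | 201 7-9 | 203 9-11 | 201 11-13 | 203 13-15 | 201 15-17 | 203 17-19 | 201 19-21 | 203 21-22 | 201 22-28 |
Completion: 200=5  201=28  202=3  203=22
Turnaround (C−A): 200=3  201=28  202=2  203=20

12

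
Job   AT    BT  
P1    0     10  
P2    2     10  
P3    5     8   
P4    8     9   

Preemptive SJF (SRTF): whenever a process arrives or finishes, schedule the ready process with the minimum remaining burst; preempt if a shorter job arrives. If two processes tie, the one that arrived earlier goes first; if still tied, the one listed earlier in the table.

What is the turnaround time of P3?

13

Schedule: | P1 0-10 | P3 10-18 | P4 18-27 | P2 27-37 |
Completion: P1=10  P2=37  P3=18  P4=27
Turnaround(P3) = completion − arrival = 18 − 5 = 13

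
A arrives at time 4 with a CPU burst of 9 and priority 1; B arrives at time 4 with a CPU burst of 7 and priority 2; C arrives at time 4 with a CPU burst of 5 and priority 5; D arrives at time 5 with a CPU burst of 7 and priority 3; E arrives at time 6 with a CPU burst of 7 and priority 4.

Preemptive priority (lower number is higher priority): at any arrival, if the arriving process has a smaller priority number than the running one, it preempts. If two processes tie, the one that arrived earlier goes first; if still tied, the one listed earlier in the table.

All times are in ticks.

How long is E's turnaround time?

28

Gantt: | idle 0-4 | A 4-13 | B 13-20 | D 20-27 | E 27-34 | C 34-39 |
Completion: A=13  B=20  C=39  D=27  E=34
Turnaround(E) = completion − arrival = 34 − 6 = 28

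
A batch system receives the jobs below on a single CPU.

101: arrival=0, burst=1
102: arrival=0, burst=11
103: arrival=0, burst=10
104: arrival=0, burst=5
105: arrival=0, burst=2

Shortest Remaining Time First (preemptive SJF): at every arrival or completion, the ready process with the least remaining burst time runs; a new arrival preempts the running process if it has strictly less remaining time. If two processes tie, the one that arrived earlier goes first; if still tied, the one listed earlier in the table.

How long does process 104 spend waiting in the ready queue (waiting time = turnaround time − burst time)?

3

Timeline: | 101 0-1 | 105 1-3 | 104 3-8 | 103 8-18 | 102 18-29 |
Completion: 101=1  102=29  103=18  104=8  105=3
Turnaround (C−A): 101=1  102=29  103=18  104=8  105=3
Waiting(104) = turnaround − burst = 8 − 5 = 3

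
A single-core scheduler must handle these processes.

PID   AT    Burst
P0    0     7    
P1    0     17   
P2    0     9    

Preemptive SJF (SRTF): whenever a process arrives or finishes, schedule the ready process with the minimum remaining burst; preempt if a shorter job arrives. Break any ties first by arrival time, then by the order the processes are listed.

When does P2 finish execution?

Schedule: | P0 0-7 | P2 7-16 | P1 16-33 |
Completion: P0=7  P1=33  P2=16
Turnaround (C−A): P0=7  P1=33  P2=16

16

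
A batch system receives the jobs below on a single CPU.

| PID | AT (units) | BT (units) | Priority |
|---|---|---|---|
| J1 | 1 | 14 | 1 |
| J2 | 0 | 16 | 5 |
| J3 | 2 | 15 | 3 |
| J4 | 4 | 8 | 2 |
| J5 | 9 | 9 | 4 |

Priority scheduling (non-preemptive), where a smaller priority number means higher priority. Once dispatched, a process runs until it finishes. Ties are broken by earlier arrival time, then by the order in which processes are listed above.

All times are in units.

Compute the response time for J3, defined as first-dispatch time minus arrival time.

36

Timeline: | J2 0-16 | J1 16-30 | J4 30-38 | J3 38-53 | J5 53-62 |
Completion: J1=30  J2=16  J3=53  J4=38  J5=62
Response(J3) = first start − arrival = 38 − 2 = 36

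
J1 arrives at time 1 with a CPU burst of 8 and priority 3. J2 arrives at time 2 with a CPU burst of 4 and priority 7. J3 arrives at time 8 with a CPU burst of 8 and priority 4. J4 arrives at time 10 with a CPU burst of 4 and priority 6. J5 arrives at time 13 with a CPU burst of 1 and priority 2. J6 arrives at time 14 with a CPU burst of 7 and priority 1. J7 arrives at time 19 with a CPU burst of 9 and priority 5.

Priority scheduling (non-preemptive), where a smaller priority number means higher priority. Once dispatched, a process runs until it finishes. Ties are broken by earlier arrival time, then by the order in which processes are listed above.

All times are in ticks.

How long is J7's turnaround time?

Timeline: | idle 0-1 | J1 1-9 | J3 9-17 | J6 17-24 | J5 24-25 | J7 25-34 | J4 34-38 | J2 38-42 |
Completion: J1=9  J2=42  J3=17  J4=38  J5=25  J6=24  J7=34
Turnaround (C−A): J1=8  J2=40  J3=9  J4=28  J5=12  J6=10  J7=15
Turnaround(J7) = completion − arrival = 34 − 19 = 15

15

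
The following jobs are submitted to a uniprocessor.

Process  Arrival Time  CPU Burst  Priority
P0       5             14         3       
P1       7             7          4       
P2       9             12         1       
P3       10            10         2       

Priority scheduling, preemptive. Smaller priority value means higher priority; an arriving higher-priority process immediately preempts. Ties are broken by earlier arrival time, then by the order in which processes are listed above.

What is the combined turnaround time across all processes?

110

Schedule: | idle 0-5 | P0 5-9 | P2 9-21 | P3 21-31 | P0 31-41 | P1 41-48 |
Completion: P0=41  P1=48  P2=21  P3=31
Turnaround (C−A): P0=36  P1=41  P2=12  P3=21
Turnaround = completion − arrival: P0=36, P1=41, P2=12, P3=21
Total turnaround = 36 + 41 + 12 + 21 = 110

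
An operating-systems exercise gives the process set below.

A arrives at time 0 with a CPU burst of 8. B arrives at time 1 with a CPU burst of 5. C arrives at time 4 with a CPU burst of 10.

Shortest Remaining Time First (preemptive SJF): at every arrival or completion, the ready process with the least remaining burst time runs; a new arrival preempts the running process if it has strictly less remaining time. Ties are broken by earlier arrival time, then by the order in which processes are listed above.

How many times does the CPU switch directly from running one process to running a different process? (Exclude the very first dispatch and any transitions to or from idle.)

Timeline: | A 0-1 | B 1-6 | A 6-13 | C 13-23 |
Completion: A=13  B=6  C=23

3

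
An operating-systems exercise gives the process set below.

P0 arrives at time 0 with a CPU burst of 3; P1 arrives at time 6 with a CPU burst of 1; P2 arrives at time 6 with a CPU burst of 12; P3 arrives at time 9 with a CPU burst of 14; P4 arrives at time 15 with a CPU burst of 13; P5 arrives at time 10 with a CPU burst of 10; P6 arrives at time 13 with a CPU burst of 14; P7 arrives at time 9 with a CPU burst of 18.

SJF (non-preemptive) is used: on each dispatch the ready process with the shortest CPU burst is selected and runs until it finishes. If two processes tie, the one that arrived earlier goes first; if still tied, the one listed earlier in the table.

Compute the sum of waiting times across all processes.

Schedule: | P0 0-3 | idle 3-6 | P1 6-7 | P2 7-19 | P5 19-29 | P4 29-42 | P3 42-56 | P6 56-70 | P7 70-88 |
Completion: P0=3  P1=7  P2=19  P3=56  P4=42  P5=29  P6=70  P7=88
Waiting = turnaround − burst: P0=0, P1=0, P2=1, P3=33, P4=14, P5=9, P6=43, P7=61
Total waiting = 0 + 0 + 1 + 33 + 14 + 9 + 43 + 61 = 161

161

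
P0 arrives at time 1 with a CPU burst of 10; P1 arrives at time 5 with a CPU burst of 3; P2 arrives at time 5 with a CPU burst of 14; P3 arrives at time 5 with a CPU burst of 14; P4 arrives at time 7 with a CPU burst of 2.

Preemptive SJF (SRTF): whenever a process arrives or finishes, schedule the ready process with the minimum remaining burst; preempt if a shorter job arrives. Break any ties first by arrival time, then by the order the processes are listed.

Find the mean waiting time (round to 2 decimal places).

Schedule: | idle 0-1 | P0 1-5 | P1 5-8 | P4 8-10 | P0 10-16 | P2 16-30 | P3 30-44 |
Completion: P0=16  P1=8  P2=30  P3=44  P4=10
Turnaround (C−A): P0=15  P1=3  P2=25  P3=39  P4=3
Waiting times: P0=5, P1=0, P2=11, P3=25, P4=1
Average waiting = (5+0+11+25+1) / 5 = 42/5 = 8.40

8.40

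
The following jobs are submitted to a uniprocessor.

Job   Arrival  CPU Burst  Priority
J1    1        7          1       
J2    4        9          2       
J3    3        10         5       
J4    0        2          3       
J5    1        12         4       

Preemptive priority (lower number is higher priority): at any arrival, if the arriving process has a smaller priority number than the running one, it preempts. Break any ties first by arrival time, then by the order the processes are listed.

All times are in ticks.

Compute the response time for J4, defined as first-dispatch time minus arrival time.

0

Gantt: | J4 0-1 | J1 1-8 | J2 8-17 | J4 17-18 | J5 18-30 | J3 30-40 |
Completion: J1=8  J2=17  J3=40  J4=18  J5=30
Turnaround (C−A): J1=7  J2=13  J3=37  J4=18  J5=29
Response(J4) = first start − arrival = 0 − 0 = 0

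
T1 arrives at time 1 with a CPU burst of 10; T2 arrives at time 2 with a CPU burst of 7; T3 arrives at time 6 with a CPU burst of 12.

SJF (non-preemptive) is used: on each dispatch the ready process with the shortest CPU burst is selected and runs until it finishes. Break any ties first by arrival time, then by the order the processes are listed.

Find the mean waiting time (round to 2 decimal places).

7.00

Schedule: | idle 0-1 | T1 1-11 | T2 11-18 | T3 18-30 |
Completion: T1=11  T2=18  T3=30
Waiting times: T1=0, T2=9, T3=12
Average waiting = (0+9+12) / 3 = 21/3 = 7.00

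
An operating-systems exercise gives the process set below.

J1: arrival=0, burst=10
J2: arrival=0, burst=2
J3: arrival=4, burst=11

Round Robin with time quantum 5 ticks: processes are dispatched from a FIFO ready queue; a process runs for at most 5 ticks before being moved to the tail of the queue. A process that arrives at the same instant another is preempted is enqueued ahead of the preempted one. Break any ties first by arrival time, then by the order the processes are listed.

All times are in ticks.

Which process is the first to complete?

Timeline: | J1 0-5 | J2 5-7 | J3 7-12 | J1 12-17 | J3 17-23 |
Completion: J1=17  J2=7  J3=23
Turnaround (C−A): J1=17  J2=7  J3=19
Finish order: J2 → J1 → J3

J2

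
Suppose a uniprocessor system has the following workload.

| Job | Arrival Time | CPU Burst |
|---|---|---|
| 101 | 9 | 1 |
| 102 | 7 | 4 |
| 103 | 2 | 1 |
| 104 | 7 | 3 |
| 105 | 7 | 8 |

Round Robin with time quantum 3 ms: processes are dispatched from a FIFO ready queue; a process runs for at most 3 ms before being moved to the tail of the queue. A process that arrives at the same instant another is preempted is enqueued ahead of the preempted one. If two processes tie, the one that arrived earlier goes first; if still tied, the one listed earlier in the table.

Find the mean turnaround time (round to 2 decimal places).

8.40

Timeline: | idle 0-2 | 103 2-3 | idle 3-7 | 102 7-10 | 104 10-13 | 105 13-16 | 101 16-17 | 102 17-18 | 105 18-23 |
Completion: 101=17  102=18  103=3  104=13  105=23
Turnaround (C−A): 101=8  102=11  103=1  104=6  105=16
Turnaround times: 101=8, 102=11, 103=1, 104=6, 105=16
Average turnaround = (8+11+1+6+16) / 5 = 42/5 = 8.40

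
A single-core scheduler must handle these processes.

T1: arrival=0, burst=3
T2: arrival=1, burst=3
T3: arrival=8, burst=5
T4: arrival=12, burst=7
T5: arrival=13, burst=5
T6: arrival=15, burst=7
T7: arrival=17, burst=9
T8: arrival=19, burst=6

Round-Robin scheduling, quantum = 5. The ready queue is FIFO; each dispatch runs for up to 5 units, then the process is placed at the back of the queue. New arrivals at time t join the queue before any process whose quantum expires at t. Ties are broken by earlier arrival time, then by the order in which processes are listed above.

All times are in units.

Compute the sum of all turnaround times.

130

Gantt: | T1 0-3 | T2 3-6 | idle 6-8 | T3 8-13 | T4 13-18 | T5 18-23 | T6 23-28 | T7 28-33 | T4 33-35 | T8 35-40 | T6 40-42 | T7 42-46 | T8 46-47 |
Completion: T1=3  T2=6  T3=13  T4=35  T5=23  T6=42  T7=46  T8=47
Turnaround (C−A): T1=3  T2=5  T3=5  T4=23  T5=10  T6=27  T7=29  T8=28
Turnaround = completion − arrival: T1=3, T2=5, T3=5, T4=23, T5=10, T6=27, T7=29, T8=28
Total turnaround = 3 + 5 + 5 + 23 + 10 + 27 + 29 + 28 = 130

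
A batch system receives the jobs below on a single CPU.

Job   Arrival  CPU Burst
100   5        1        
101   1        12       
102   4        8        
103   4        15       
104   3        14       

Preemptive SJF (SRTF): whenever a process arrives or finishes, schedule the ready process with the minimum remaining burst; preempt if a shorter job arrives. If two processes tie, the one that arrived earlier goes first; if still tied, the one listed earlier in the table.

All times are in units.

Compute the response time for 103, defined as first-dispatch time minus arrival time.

Gantt: | idle 0-1 | 101 1-4 | 102 4-5 | 100 5-6 | 102 6-13 | 101 13-22 | 104 22-36 | 103 36-51 |
Completion: 100=6  101=22  102=13  103=51  104=36
Response(103) = first start − arrival = 36 − 4 = 32

32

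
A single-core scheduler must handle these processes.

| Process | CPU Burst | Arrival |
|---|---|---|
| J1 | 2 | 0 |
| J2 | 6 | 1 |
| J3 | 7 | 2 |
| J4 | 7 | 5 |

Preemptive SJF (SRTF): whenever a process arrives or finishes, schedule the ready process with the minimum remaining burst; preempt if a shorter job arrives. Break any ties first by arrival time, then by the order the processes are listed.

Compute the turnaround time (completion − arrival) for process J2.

7

Schedule: | J1 0-2 | J2 2-8 | J3 8-15 | J4 15-22 |
Completion: J1=2  J2=8  J3=15  J4=22
Turnaround (C−A): J1=2  J2=7  J3=13  J4=17
Turnaround(J2) = completion − arrival = 8 − 1 = 7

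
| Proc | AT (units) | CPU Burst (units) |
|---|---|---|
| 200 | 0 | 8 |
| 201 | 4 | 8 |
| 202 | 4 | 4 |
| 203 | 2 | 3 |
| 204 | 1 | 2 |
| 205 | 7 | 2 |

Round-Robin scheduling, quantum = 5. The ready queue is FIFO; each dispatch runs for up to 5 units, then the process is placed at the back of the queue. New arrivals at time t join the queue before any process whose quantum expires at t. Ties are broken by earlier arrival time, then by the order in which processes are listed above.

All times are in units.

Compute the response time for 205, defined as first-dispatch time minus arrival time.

Gantt: | 200 0-5 | 204 5-7 | 203 7-10 | 201 10-15 | 202 15-19 | 200 19-22 | 205 22-24 | 201 24-27 |
Completion: 200=22  201=27  202=19  203=10  204=7  205=24
Turnaround (C−A): 200=22  201=23  202=15  203=8  204=6  205=17
Response(205) = first start − arrival = 22 − 7 = 15

15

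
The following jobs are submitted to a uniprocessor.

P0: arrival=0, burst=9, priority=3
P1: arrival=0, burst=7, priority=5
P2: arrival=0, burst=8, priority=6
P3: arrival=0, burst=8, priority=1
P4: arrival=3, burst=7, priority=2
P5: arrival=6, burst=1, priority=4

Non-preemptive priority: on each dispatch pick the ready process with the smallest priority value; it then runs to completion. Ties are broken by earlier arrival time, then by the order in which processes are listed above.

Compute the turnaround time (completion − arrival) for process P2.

40

Schedule: | P3 0-8 | P4 8-15 | P0 15-24 | P5 24-25 | P1 25-32 | P2 32-40 |
Completion: P0=24  P1=32  P2=40  P3=8  P4=15  P5=25
Turnaround(P2) = completion − arrival = 40 − 0 = 40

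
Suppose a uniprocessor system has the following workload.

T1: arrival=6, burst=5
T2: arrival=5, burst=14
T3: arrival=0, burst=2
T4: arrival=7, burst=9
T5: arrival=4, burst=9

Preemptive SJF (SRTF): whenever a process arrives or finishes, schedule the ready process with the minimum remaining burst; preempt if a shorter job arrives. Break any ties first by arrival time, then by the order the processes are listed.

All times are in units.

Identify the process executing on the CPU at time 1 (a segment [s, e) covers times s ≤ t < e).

Timeline: | T3 0-2 | idle 2-4 | T5 4-6 | T1 6-11 | T5 11-18 | T4 18-27 | T2 27-41 |
Completion: T1=11  T2=41  T3=2  T4=27  T5=18
Turnaround (C−A): T1=5  T2=36  T3=2  T4=20  T5=14

T3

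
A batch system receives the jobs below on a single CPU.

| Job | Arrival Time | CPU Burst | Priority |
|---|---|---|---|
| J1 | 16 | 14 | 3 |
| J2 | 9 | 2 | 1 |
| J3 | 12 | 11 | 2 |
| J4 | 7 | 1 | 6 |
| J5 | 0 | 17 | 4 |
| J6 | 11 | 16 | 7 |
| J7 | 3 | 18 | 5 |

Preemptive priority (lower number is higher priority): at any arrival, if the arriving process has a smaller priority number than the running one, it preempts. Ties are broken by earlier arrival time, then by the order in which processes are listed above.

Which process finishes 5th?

Schedule: | J5 0-9 | J2 9-11 | J5 11-12 | J3 12-23 | J1 23-37 | J5 37-44 | J7 44-62 | J4 62-63 | J6 63-79 |
Completion: J1=37  J2=11  J3=23  J4=63  J5=44  J6=79  J7=62
Turnaround (C−A): J1=21  J2=2  J3=11  J4=56  J5=44  J6=68  J7=59
Finish order: J2 → J3 → J1 → J5 → J7 → J4 → J6

J7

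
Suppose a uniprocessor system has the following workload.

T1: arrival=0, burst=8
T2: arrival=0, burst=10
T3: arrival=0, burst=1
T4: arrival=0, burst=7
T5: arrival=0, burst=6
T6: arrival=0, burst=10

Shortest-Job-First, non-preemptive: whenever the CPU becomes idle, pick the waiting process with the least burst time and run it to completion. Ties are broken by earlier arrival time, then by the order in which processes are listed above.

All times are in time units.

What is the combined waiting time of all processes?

76

Schedule: | T3 0-1 | T5 1-7 | T4 7-14 | T1 14-22 | T2 22-32 | T6 32-42 |
Completion: T1=22  T2=32  T3=1  T4=14  T5=7  T6=42
Waiting = turnaround − burst: T1=14, T2=22, T3=0, T4=7, T5=1, T6=32
Total waiting = 14 + 22 + 0 + 7 + 1 + 32 = 76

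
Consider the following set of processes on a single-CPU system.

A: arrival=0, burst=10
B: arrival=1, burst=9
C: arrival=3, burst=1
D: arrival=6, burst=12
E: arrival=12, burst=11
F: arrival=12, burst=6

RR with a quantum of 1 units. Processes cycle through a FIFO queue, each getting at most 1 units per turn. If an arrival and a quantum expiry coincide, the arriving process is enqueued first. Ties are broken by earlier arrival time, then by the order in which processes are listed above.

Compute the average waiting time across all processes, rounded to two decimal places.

21.33

Schedule: | A 0-1 | B 1-2 | A 2-3 | B 3-4 | C 4-5 | A 5-6 | B 6-7 | D 7-8 | A 8-9 | B 9-10 | D 10-11 | A 11-12 | B 12-13 | D 13-14 | E 14-15 | F 15-16 | A 16-17 | B 17-18 | D 18-19 | E 19-20 | F 20-21 | A 21-22 | B 22-23 | D 23-24 | E 24-25 | F 25-26 | A 26-27 | B 27-28 | D 28-29 | E 29-30 | F 30-31 | A 31-32 | B 32-33 | D 33-34 | E 34-35 | F 35-36 | A 36-37 | D 37-38 | E 38-39 | F 39-40 | D 40-41 | E 41-42 | D 42-43 | E 43-44 | D 44-45 | E 45-46 | D 46-47 | E 47-49 |
Completion: A=37  B=33  C=5  D=47  E=49  F=40
Waiting times: A=27, B=23, C=1, D=29, E=26, F=22
Average waiting = (27+23+1+29+26+22) / 6 = 128/6 = 21.33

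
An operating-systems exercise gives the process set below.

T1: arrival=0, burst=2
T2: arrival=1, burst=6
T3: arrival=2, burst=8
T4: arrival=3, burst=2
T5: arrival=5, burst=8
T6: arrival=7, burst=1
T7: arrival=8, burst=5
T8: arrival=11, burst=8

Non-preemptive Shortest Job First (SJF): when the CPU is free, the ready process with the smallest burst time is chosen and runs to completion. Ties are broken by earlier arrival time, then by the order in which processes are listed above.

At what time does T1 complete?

Schedule: | T1 0-2 | T2 2-8 | T6 8-9 | T4 9-11 | T7 11-16 | T3 16-24 | T5 24-32 | T8 32-40 |
Completion: T1=2  T2=8  T3=24  T4=11  T5=32  T6=9  T7=16  T8=40
Turnaround (C−A): T1=2  T2=7  T3=22  T4=8  T5=27  T6=2  T7=8  T8=29

2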